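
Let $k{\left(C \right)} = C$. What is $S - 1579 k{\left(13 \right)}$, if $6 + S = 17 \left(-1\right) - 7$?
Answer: $-20557$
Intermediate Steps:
$S = -30$ ($S = -6 + \left(17 \left(-1\right) - 7\right) = -6 - 24 = -30$)
$S - 1579 k{\left(13 \right)} = -30 - 20527 = -20557$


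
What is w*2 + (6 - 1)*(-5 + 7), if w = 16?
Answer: 42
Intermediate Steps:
w*2 + (6 - 1)*(-5 + 7) = 16*2 + (6 - 1)*(-5 + 7) = 32 + 5*2 = 32 + 10 = 42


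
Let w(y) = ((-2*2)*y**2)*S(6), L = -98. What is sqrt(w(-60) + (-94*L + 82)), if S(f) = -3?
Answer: sqrt(52494) ≈ 229.12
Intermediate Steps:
w(y) = 12*y**2 (w(y) = ((-2*2)*y**2)*(-3) = -4*y**2*(-3) = 12*y**2)
sqrt(w(-60) + (-94*L + 82)) = sqrt(12*(-60)**2 + (-94*(-98) + 82)) = sqrt(12*3600 + (9212 + 82)) = sqrt(43200 + 9294) = sqrt(52494)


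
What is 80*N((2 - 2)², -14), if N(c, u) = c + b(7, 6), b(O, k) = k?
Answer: 480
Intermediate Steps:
N(c, u) = 6 + c (N(c, u) = c + 6 = 6 + c)
80*N((2 - 2)², -14) = 80*(6 + (2 - 2)²) = 80*(6 + 0²) = 80*(6 + 0) = 80*6 = 480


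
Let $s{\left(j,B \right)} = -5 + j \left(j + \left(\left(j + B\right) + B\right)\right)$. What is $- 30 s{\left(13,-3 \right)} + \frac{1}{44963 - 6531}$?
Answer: $- \frac{294004799}{38432} \approx -7650.0$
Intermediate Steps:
$s{\left(j,B \right)} = -5 + j \left(2 B + 2 j\right)$ ($s{\left(j,B \right)} = -5 + j \left(j + \left(\left(B + j\right) + B\right)\right) = -5 + j \left(j + \left(j + 2 B\right)\right) = -5 + j \left(2 B + 2 j\right)$)
$- 30 s{\left(13,-3 \right)} + \frac{1}{44963 - 6531} = - 30 \left(-5 + 2 \cdot 13^{2} + 2 \left(-3\right) 13\right) + \frac{1}{44963 - 6531} = - 30 \left(-5 + 2 \cdot 169 - 78\right) + \frac{1}{38432} = - 30 \left(-5 + 338 - 78\right) + \frac{1}{38432} = \left(-30\right) 255 + \frac{1}{38432} = -7650 + \frac{1}{38432} = - \frac{294004799}{38432}$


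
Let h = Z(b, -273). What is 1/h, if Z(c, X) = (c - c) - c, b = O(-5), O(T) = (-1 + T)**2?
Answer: -1/36 ≈ -0.027778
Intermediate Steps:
b = 36 (b = (-1 - 5)**2 = (-6)**2 = 36)
Z(c, X) = -c (Z(c, X) = 0 - c = -c)
h = -36 (h = -1*36 = -36)
1/h = 1/(-36) = -1/36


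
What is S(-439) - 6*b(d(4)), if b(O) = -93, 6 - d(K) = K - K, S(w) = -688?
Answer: -130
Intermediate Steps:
d(K) = 6 (d(K) = 6 - (K - K) = 6 - 1*0 = 6 + 0 = 6)
S(-439) - 6*b(d(4)) = -688 - 6*(-93) = -688 - 1*(-558) = -688 + 558 = -130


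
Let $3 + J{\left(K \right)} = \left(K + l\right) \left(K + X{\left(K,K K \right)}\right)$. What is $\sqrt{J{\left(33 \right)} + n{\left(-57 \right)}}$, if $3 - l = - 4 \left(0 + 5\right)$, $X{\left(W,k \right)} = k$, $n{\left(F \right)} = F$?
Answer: $2 \sqrt{15693} \approx 250.54$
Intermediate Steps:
$l = 23$ ($l = 3 - - 4 \left(0 + 5\right) = 3 - \left(-4\right) 5 = 3 - -20 = 3 + 20 = 23$)
$J{\left(K \right)} = -3 + \left(23 + K\right) \left(K + K^{2}\right)$ ($J{\left(K \right)} = -3 + \left(K + 23\right) \left(K + K K\right) = -3 + \left(23 + K\right) \left(K + K^{2}\right)$)
$\sqrt{J{\left(33 \right)} + n{\left(-57 \right)}} = \sqrt{\left(-3 + 33^{3} + 23 \cdot 33 + 24 \cdot 33^{2}\right) - 57} = \sqrt{\left(-3 + 35937 + 759 + 24 \cdot 1089\right) - 57} = \sqrt{\left(-3 + 35937 + 759 + 26136\right) - 57} = \sqrt{62829 - 57} = \sqrt{62772} = 2 \sqrt{15693}$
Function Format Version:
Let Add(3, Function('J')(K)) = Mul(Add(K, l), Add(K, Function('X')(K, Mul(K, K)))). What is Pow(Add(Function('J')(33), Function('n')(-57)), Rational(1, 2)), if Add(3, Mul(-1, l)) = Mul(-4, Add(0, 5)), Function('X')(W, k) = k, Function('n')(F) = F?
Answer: Mul(2, Pow(15693, Rational(1, 2))) ≈ 250.54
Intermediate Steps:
l = 23 (l = Add(3, Mul(-1, Mul(-4, Add(0, 5)))) = Add(3, Mul(-1, Mul(-4, 5))) = Add(3, Mul(-1, -20)) = Add(3, 20) = 23)
Function('J')(K) = Add(-3, Mul(Add(23, K), Add(K, Pow(K, 2)))) (Function('J')(K) = Add(-3, Mul(Add(K, 23), Add(K, Mul(K, K)))) = Add(-3, Mul(Add(23, K), Add(K, Pow(K, 2)))))
Pow(Add(Function('J')(33), Function('n')(-57)), Rational(1, 2)) = Pow(Add(Add(-3, Pow(33, 3), Mul(23, 33), Mul(24, Pow(33, 2))), -57), Rational(1, 2)) = Pow(Add(Add(-3, 35937, 759, Mul(24, 1089)), -57), Rational(1, 2)) = Pow(Add(Add(-3, 35937, 759, 26136), -57), Rational(1, 2)) = Pow(Add(62829, -57), Rational(1, 2)) = Pow(62772, Rational(1, 2)) = Mul(2, Pow(15693, Rational(1, 2)))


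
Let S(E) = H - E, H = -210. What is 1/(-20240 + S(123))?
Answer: -1/20573 ≈ -4.8607e-5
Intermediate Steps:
S(E) = -210 - E
1/(-20240 + S(123)) = 1/(-20240 + (-210 - 1*123)) = 1/(-20240 + (-210 - 123)) = 1/(-20240 - 333) = 1/(-20573) = -1/20573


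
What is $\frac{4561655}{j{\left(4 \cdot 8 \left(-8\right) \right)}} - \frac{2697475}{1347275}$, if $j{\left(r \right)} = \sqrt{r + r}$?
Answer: $- \frac{107899}{53891} - \frac{4561655 i \sqrt{2}}{32} \approx -2.0022 - 2.016 \cdot 10^{5} i$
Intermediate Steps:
$j{\left(r \right)} = \sqrt{2} \sqrt{r}$ ($j{\left(r \right)} = \sqrt{2 r} = \sqrt{2} \sqrt{r}$)
$\frac{4561655}{j{\left(4 \cdot 8 \left(-8\right) \right)}} - \frac{2697475}{1347275} = \frac{4561655}{\sqrt{2} \sqrt{4 \cdot 8 \left(-8\right)}} - \frac{2697475}{1347275} = \frac{4561655}{\sqrt{2} \sqrt{32 \left(-8\right)}} - \frac{107899}{53891} = \frac{4561655}{\sqrt{2} \sqrt{-256}} - \frac{107899}{53891} = \frac{4561655}{\sqrt{2} \cdot 16 i} - \frac{107899}{53891} = \frac{4561655}{16 i \sqrt{2}} - \frac{107899}{53891} = 4561655 \left(- \frac{i \sqrt{2}}{32}\right) - \frac{107899}{53891} = - \frac{4561655 i \sqrt{2}}{32} - \frac{107899}{53891} = - \frac{107899}{53891} - \frac{4561655 i \sqrt{2}}{32}$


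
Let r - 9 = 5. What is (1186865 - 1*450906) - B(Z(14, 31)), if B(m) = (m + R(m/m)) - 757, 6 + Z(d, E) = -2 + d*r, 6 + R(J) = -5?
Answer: 736539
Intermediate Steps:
R(J) = -11 (R(J) = -6 - 5 = -11)
r = 14 (r = 9 + 5 = 14)
Z(d, E) = -8 + 14*d (Z(d, E) = -6 + (-2 + d*14) = -6 + (-2 + 14*d) = -8 + 14*d)
B(m) = -768 + m (B(m) = (m - 11) - 757 = (-11 + m) - 757 = -768 + m)
(1186865 - 1*450906) - B(Z(14, 31)) = (1186865 - 1*450906) - (-768 + (-8 + 14*14)) = (1186865 - 450906) - (-768 + (-8 + 196)) = 735959 - (-768 + 188) = 735959 - 1*(-580) = 735959 + 580 = 736539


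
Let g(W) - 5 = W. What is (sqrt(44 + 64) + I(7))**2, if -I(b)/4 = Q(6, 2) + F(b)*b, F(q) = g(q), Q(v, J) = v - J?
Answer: 124012 - 4224*sqrt(3) ≈ 1.1670e+5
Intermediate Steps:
g(W) = 5 + W
F(q) = 5 + q
I(b) = -16 - 4*b*(5 + b) (I(b) = -4*((6 - 1*2) + (5 + b)*b) = -4*((6 - 2) + b*(5 + b)) = -4*(4 + b*(5 + b)) = -16 - 4*b*(5 + b))
(sqrt(44 + 64) + I(7))**2 = (sqrt(44 + 64) + (-16 - 4*7*(5 + 7)))**2 = (sqrt(108) + (-16 - 4*7*12))**2 = (6*sqrt(3) + (-16 - 336))**2 = (6*sqrt(3) - 352)**2 = (-352 + 6*sqrt(3))**2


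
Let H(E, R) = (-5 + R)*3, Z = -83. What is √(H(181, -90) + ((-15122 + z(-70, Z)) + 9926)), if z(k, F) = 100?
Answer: I*√5381 ≈ 73.355*I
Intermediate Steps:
H(E, R) = -15 + 3*R
√(H(181, -90) + ((-15122 + z(-70, Z)) + 9926)) = √((-15 + 3*(-90)) + ((-15122 + 100) + 9926)) = √((-15 - 270) + (-15022 + 9926)) = √(-285 - 5096) = √(-5381) = I*√5381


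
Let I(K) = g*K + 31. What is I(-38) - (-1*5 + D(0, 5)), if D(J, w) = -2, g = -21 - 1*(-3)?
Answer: 722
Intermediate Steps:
g = -18 (g = -21 + 3 = -18)
I(K) = 31 - 18*K (I(K) = -18*K + 31 = 31 - 18*K)
I(-38) - (-1*5 + D(0, 5)) = (31 - 18*(-38)) - (-1*5 - 2) = (31 + 684) - (-5 - 2) = 715 - 1*(-7) = 715 + 7 = 722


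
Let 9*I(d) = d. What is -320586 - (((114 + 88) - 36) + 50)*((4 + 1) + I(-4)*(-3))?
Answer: -321954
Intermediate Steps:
I(d) = d/9
-320586 - (((114 + 88) - 36) + 50)*((4 + 1) + I(-4)*(-3)) = -320586 - (((114 + 88) - 36) + 50)*((4 + 1) + ((⅑)*(-4))*(-3)) = -320586 - ((202 - 36) + 50)*(5 - 4/9*(-3)) = -320586 - (166 + 50)*(5 + 4/3) = -320586 - 216*19/3 = -320586 - 1*1368 = -320586 - 1368 = -321954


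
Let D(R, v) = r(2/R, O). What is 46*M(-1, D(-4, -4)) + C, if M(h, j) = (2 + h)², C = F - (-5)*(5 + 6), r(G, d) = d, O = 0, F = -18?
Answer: 83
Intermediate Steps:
D(R, v) = 0
C = 37 (C = -18 - (-5)*(5 + 6) = -18 - (-5)*11 = -18 - 1*(-55) = -18 + 55 = 37)
46*M(-1, D(-4, -4)) + C = 46*(2 - 1)² + 37 = 46*1² + 37 = 46*1 + 37 = 46 + 37 = 83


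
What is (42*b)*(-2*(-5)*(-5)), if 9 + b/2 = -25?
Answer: 142800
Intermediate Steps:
b = -68 (b = -18 + 2*(-25) = -18 - 50 = -68)
(42*b)*(-2*(-5)*(-5)) = (42*(-68))*(-2*(-5)*(-5)) = -28560*(-5) = -2856*(-50) = 142800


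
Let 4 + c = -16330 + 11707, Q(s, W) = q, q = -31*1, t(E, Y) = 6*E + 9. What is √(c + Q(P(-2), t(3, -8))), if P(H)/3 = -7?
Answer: I*√4658 ≈ 68.25*I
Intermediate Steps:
t(E, Y) = 9 + 6*E
P(H) = -21 (P(H) = 3*(-7) = -21)
q = -31
Q(s, W) = -31
c = -4627 (c = -4 + (-16330 + 11707) = -4 - 4623 = -4627)
√(c + Q(P(-2), t(3, -8))) = √(-4627 - 31) = √(-4658) = I*√4658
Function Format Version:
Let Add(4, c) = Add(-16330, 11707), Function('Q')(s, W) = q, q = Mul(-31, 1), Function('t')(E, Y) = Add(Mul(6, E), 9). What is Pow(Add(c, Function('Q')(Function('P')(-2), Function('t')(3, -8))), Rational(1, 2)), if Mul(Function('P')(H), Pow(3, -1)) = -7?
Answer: Mul(I, Pow(4658, Rational(1, 2))) ≈ Mul(68.250, I)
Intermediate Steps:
Function('t')(E, Y) = Add(9, Mul(6, E))
Function('P')(H) = -21 (Function('P')(H) = Mul(3, -7) = -21)
q = -31
Function('Q')(s, W) = -31
c = -4627 (c = Add(-4, Add(-16330, 11707)) = Add(-4, -4623) = -4627)
Pow(Add(c, Function('Q')(Function('P')(-2), Function('t')(3, -8))), Rational(1, 2)) = Pow(Add(-4627, -31), Rational(1, 2)) = Pow(-4658, Rational(1, 2)) = Mul(I, Pow(4658, Rational(1, 2)))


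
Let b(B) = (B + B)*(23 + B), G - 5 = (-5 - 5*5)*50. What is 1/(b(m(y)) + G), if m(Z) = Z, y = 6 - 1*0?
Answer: -1/1147 ≈ -0.00087184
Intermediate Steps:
y = 6 (y = 6 + 0 = 6)
G = -1495 (G = 5 + (-5 - 5*5)*50 = 5 + (-5 - 25)*50 = 5 - 30*50 = 5 - 1500 = -1495)
b(B) = 2*B*(23 + B) (b(B) = (2*B)*(23 + B) = 2*B*(23 + B))
1/(b(m(y)) + G) = 1/(2*6*(23 + 6) - 1495) = 1/(2*6*29 - 1495) = 1/(348 - 1495) = 1/(-1147) = -1/1147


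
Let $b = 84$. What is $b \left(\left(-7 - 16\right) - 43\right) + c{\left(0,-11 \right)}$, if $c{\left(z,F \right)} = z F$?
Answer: $-5544$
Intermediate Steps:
$c{\left(z,F \right)} = F z$
$b \left(\left(-7 - 16\right) - 43\right) + c{\left(0,-11 \right)} = 84 \left(\left(-7 - 16\right) - 43\right) - 0 = 84 \left(-23 - 43\right) + 0 = 84 \left(-66\right) + 0 = -5544 + 0 = -5544$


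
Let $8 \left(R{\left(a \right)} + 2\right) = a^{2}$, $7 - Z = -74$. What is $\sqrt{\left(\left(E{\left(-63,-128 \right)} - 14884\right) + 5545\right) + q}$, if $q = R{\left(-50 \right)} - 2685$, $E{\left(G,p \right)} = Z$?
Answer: $\frac{3 i \sqrt{5170}}{2} \approx 107.85 i$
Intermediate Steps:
$Z = 81$ ($Z = 7 - -74 = 7 + 74 = 81$)
$E{\left(G,p \right)} = 81$
$R{\left(a \right)} = -2 + \frac{a^{2}}{8}$
$q = - \frac{4749}{2}$ ($q = \left(-2 + \frac{\left(-50\right)^{2}}{8}\right) - 2685 = \left(-2 + \frac{1}{8} \cdot 2500\right) - 2685 = \left(-2 + \frac{625}{2}\right) - 2685 = \frac{621}{2} - 2685 = - \frac{4749}{2} \approx -2374.5$)
$\sqrt{\left(\left(E{\left(-63,-128 \right)} - 14884\right) + 5545\right) + q} = \sqrt{\left(\left(81 - 14884\right) + 5545\right) - \frac{4749}{2}} = \sqrt{\left(-14803 + 5545\right) - \frac{4749}{2}} = \sqrt{-9258 - \frac{4749}{2}} = \sqrt{- \frac{23265}{2}} = \frac{3 i \sqrt{5170}}{2}$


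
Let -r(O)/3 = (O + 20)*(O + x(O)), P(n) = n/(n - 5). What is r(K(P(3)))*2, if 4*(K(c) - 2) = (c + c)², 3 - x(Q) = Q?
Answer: -873/2 ≈ -436.50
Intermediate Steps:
x(Q) = 3 - Q
P(n) = n/(-5 + n)
K(c) = 2 + c² (K(c) = 2 + (c + c)²/4 = 2 + (2*c)²/4 = 2 + (4*c²)/4 = 2 + c²)
r(O) = -180 - 9*O (r(O) = -3*(O + 20)*(O + (3 - O)) = -3*(20 + O)*3 = -3*(60 + 3*O) = -180 - 9*O)
r(K(P(3)))*2 = (-180 - 9*(2 + (3/(-5 + 3))²))*2 = (-180 - 9*(2 + (3/(-2))²))*2 = (-180 - 9*(2 + (3*(-½))²))*2 = (-180 - 9*(2 + (-3/2)²))*2 = (-180 - 9*(2 + 9/4))*2 = (-180 - 9*17/4)*2 = (-180 - 153/4)*2 = -873/4*2 = -873/2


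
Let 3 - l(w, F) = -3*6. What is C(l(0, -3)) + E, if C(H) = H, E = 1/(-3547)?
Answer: 74486/3547 ≈ 21.000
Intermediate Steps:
l(w, F) = 21 (l(w, F) = 3 - (-3)*6 = 3 - 1*(-18) = 3 + 18 = 21)
E = -1/3547 ≈ -0.00028193
C(l(0, -3)) + E = 21 - 1/3547 = 74486/3547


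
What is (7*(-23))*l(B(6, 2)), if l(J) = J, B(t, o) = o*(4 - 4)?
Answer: 0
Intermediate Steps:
B(t, o) = 0 (B(t, o) = o*0 = 0)
(7*(-23))*l(B(6, 2)) = (7*(-23))*0 = -161*0 = 0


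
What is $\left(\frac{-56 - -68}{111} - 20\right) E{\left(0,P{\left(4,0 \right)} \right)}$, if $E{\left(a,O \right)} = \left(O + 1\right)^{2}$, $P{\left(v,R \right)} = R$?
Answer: $- \frac{736}{37} \approx -19.892$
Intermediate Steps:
$E{\left(a,O \right)} = \left(1 + O\right)^{2}$
$\left(\frac{-56 - -68}{111} - 20\right) E{\left(0,P{\left(4,0 \right)} \right)} = \left(\frac{-56 - -68}{111} - 20\right) \left(1 + 0\right)^{2} = \left(\left(-56 + 68\right) \frac{1}{111} - 20\right) 1^{2} = \left(12 \cdot \frac{1}{111} - 20\right) 1 = \left(\frac{4}{37} - 20\right) 1 = \left(- \frac{736}{37}\right) 1 = - \frac{736}{37}$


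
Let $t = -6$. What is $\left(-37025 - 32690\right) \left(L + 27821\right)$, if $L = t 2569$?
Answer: $-864954005$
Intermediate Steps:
$L = -15414$ ($L = \left(-6\right) 2569 = -15414$)
$\left(-37025 - 32690\right) \left(L + 27821\right) = \left(-37025 - 32690\right) \left(-15414 + 27821\right) = \left(-69715\right) 12407 = -864954005$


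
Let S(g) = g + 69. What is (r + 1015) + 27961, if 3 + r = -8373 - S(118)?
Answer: 20413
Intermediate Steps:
S(g) = 69 + g
r = -8563 (r = -3 + (-8373 - (69 + 118)) = -3 + (-8373 - 1*187) = -3 + (-8373 - 187) = -3 - 8560 = -8563)
(r + 1015) + 27961 = (-8563 + 1015) + 27961 = -7548 + 27961 = 20413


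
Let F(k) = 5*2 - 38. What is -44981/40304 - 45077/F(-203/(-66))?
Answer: 453880985/282128 ≈ 1608.8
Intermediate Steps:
F(k) = -28 (F(k) = 10 - 38 = -28)
-44981/40304 - 45077/F(-203/(-66)) = -44981/40304 - 45077/(-28) = -44981*1/40304 - 45077*(-1/28) = -44981/40304 + 45077/28 = 453880985/282128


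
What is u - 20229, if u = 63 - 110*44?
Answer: -25006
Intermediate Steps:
u = -4777 (u = 63 - 4840 = -4777)
u - 20229 = -4777 - 20229 = -25006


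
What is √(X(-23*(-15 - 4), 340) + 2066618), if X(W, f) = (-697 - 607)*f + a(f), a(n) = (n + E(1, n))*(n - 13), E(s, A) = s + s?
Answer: 6*√48197 ≈ 1317.2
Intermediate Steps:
E(s, A) = 2*s
a(n) = (-13 + n)*(2 + n) (a(n) = (n + 2*1)*(n - 13) = (n + 2)*(-13 + n) = (2 + n)*(-13 + n) = (-13 + n)*(2 + n))
X(W, f) = -26 + f² - 1315*f (X(W, f) = (-697 - 607)*f + (-26 + f² - 11*f) = -1304*f + (-26 + f² - 11*f) = -26 + f² - 1315*f)
√(X(-23*(-15 - 4), 340) + 2066618) = √((-26 + 340² - 1315*340) + 2066618) = √((-26 + 115600 - 447100) + 2066618) = √(-331526 + 2066618) = √1735092 = 6*√48197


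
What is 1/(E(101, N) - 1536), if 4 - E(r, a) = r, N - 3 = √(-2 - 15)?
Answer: -1/1633 ≈ -0.00061237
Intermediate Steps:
N = 3 + I*√17 (N = 3 + √(-2 - 15) = 3 + √(-17) = 3 + I*√17 ≈ 3.0 + 4.1231*I)
E(r, a) = 4 - r
1/(E(101, N) - 1536) = 1/((4 - 1*101) - 1536) = 1/((4 - 101) - 1536) = 1/(-97 - 1536) = 1/(-1633) = -1/1633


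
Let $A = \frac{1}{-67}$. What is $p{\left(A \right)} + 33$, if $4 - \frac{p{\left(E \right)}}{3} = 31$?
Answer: $-48$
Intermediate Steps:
$A = - \frac{1}{67} \approx -0.014925$
$p{\left(E \right)} = -81$ ($p{\left(E \right)} = 12 - 93 = -81$)
$p{\left(A \right)} + 33 = -81 + 33 = -48$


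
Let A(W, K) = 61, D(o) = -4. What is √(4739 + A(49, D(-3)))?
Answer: 40*√3 ≈ 69.282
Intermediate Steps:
√(4739 + A(49, D(-3))) = √(4739 + 61) = √4800 = 40*√3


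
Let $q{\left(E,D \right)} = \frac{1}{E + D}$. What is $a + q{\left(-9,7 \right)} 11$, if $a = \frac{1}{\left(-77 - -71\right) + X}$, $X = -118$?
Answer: $- \frac{683}{124} \approx -5.5081$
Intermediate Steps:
$q{\left(E,D \right)} = \frac{1}{D + E}$
$a = - \frac{1}{124}$ ($a = \frac{1}{\left(-77 - -71\right) - 118} = \frac{1}{\left(-77 + 71\right) - 118} = \frac{1}{-6 - 118} = \frac{1}{-124} = - \frac{1}{124} \approx -0.0080645$)
$a + q{\left(-9,7 \right)} 11 = - \frac{1}{124} + \frac{1}{7 - 9} \cdot 11 = - \frac{1}{124} + \frac{1}{-2} \cdot 11 = - \frac{1}{124} - \frac{11}{2} = - \frac{683}{124}$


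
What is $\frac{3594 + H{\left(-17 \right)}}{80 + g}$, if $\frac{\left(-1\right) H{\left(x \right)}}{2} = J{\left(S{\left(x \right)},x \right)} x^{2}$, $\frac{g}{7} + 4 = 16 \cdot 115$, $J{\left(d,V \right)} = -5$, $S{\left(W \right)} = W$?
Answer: $\frac{1621}{3233} \approx 0.50139$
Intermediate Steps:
$g = 12852$ ($g = -28 + 7 \cdot 16 \cdot 115 = -28 + 7 \cdot 1840 = -28 + 12880 = 12852$)
$H{\left(x \right)} = 10 x^{2}$ ($H{\left(x \right)} = - 2 \left(- 5 x^{2}\right) = 10 x^{2}$)
$\frac{3594 + H{\left(-17 \right)}}{80 + g} = \frac{3594 + 10 \left(-17\right)^{2}}{80 + 12852} = \frac{3594 + 10 \cdot 289}{12932} = \left(3594 + 2890\right) \frac{1}{12932} = 6484 \cdot \frac{1}{12932} = \frac{1621}{3233}$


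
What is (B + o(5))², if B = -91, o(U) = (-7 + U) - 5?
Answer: 9604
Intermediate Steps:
o(U) = -12 + U
(B + o(5))² = (-91 + (-12 + 5))² = (-91 - 7)² = (-98)² = 9604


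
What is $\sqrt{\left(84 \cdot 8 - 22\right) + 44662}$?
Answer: $16 \sqrt{177} \approx 212.87$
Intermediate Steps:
$\sqrt{\left(84 \cdot 8 - 22\right) + 44662} = \sqrt{\left(672 - 22\right) + 44662} = \sqrt{650 + 44662} = \sqrt{45312} = 16 \sqrt{177}$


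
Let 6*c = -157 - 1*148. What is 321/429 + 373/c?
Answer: -287399/43615 ≈ -6.5895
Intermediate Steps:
c = -305/6 (c = (-157 - 1*148)/6 = (-157 - 148)/6 = (⅙)*(-305) = -305/6 ≈ -50.833)
321/429 + 373/c = 321/429 + 373/(-305/6) = 321*(1/429) + 373*(-6/305) = 107/143 - 2238/305 = -287399/43615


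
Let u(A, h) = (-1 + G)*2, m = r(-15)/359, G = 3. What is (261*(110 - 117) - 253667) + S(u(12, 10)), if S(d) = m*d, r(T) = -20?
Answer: -91722426/359 ≈ -2.5549e+5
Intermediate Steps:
m = -20/359 ≈ -0.055710
u(A, h) = 4 (u(A, h) = (-1 + 3)*2 = 2*2 = 4)
S(d) = -20*d/359
(261*(110 - 117) - 253667) + S(u(12, 10)) = (261*(110 - 117) - 253667) - 20/359*4 = (261*(-7) - 253667) - 80/359 = (-1827 - 253667) - 80/359 = -255494 - 80/359 = -91722426/359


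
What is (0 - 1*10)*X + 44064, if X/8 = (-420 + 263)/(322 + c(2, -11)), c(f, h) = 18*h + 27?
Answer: 6666224/151 ≈ 44147.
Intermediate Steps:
c(f, h) = 27 + 18*h
X = -1256/151 (X = 8*((-420 + 263)/(322 + (27 + 18*(-11)))) = 8*(-157/(322 + (27 - 198))) = 8*(-157/(322 - 171)) = 8*(-157/151) = -1256/151 ≈ -8.3179)
(0 - 1*10)*X + 44064 = (0 - 1*10)*(-1256/151) + 44064 = (0 - 10)*(-1256/151) + 44064 = -10*(-1256/151) + 44064 = 12560/151 + 44064 = 6666224/151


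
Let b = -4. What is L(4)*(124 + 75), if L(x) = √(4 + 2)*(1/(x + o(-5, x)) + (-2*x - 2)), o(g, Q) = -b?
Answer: -15721*√6/8 ≈ -4813.6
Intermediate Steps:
o(g, Q) = 4 (o(g, Q) = -1*(-4) = 4)
L(x) = √6*(-2 + 1/(4 + x) - 2*x) (L(x) = √(4 + 2)*(1/(x + 4) + (-2*x - 2)) = √6*(1/(4 + x) + (-2 - 2*x)) = √6*(-2 + 1/(4 + x) - 2*x))
L(4)*(124 + 75) = (√6*(-7 - 10*4 - 2*4²)/(4 + 4))*(124 + 75) = (√6*(-7 - 40 - 2*16)/8)*199 = (√6*(⅛)*(-7 - 40 - 32))*199 = (√6*(⅛)*(-79))*199 = -79*√6/8*199 = -15721*√6/8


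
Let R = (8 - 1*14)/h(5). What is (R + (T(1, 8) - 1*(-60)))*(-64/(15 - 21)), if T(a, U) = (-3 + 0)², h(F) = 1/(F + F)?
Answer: 96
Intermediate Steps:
h(F) = 1/(2*F)
T(a, U) = 9 (T(a, U) = (-3)² = 9)
R = -60 (R = (8 - 1*14)/(((½)/5)) = (8 - 14)/(((½)*(⅕))) = -6/⅒ = -6*10 = -60)
(R + (T(1, 8) - 1*(-60)))*(-64/(15 - 21)) = (-60 + (9 - 1*(-60)))*(-64/(15 - 21)) = (-60 + (9 + 60))*(-64/(-6)) = (-60 + 69)*(-64*(-⅙)) = 9*(32/3) = 96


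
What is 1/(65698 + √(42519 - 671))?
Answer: 32849/2158092678 - √10462/2158092678 ≈ 1.5174e-5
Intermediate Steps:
1/(65698 + √(42519 - 671)) = 1/(65698 + √41848) = 1/(65698 + 2*√10462)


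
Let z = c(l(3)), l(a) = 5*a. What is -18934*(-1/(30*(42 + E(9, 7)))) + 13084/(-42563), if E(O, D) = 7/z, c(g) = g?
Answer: 394609413/27112631 ≈ 14.554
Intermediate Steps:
z = 15 (z = 5*3 = 15)
E(O, D) = 7/15
-18934*(-1/(30*(42 + E(9, 7)))) + 13084/(-42563) = -18934*(-1/(30*(42 + 7/15))) + 13084/(-42563) = -18934/((-30*637/15)) + 13084*(-1/42563) = -18934/(-1274) - 13084/42563 = -18934*(-1/1274) - 13084/42563 = 9467/637 - 13084/42563 = 394609413/27112631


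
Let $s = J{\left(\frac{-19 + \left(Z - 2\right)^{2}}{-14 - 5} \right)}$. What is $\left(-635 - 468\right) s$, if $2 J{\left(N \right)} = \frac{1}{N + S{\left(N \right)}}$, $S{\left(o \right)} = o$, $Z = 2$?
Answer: $- \frac{1103}{4} \approx -275.75$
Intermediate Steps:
$J{\left(N \right)} = \frac{1}{4 N}$ ($J{\left(N \right)} = \frac{1}{2 \left(N + N\right)} = \frac{1}{2 \cdot 2 N} = \frac{\frac{1}{2} \frac{1}{N}}{2} = \frac{1}{4 N}$)
$s = \frac{1}{4}$ ($s = \frac{1}{4 \frac{-19 + \left(2 - 2\right)^{2}}{-14 - 5}} = \frac{1}{4 \frac{-19 + 0^{2}}{-19}} = \frac{1}{4 \left(-19 + 0\right) \left(- \frac{1}{19}\right)} = \frac{1}{4 \left(\left(-19\right) \left(- \frac{1}{19}\right)\right)} = \frac{1}{4 \cdot 1} = \frac{1}{4} \cdot 1 = \frac{1}{4} \approx 0.25$)
$\left(-635 - 468\right) s = \left(-635 - 468\right) \frac{1}{4} = \left(-1103\right) \frac{1}{4} = - \frac{1103}{4}$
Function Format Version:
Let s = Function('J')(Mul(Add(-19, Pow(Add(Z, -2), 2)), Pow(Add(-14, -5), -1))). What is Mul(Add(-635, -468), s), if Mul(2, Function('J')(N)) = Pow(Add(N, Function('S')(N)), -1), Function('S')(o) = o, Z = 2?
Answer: Rational(-1103, 4) ≈ -275.75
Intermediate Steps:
Function('J')(N) = Mul(Rational(1, 4), Pow(N, -1)) (Function('J')(N) = Mul(Rational(1, 2), Pow(Add(N, N), -1)) = Mul(Rational(1, 2), Pow(Mul(2, N), -1)) = Mul(Rational(1, 2), Mul(Rational(1, 2), Pow(N, -1))) = Mul(Rational(1, 4), Pow(N, -1)))
s = Rational(1, 4) (s = Mul(Rational(1, 4), Pow(Mul(Add(-19, Pow(Add(2, -2), 2)), Pow(Add(-14, -5), -1)), -1)) = Mul(Rational(1, 4), Pow(Mul(Add(-19, Pow(0, 2)), Pow(-19, -1)), -1)) = Mul(Rational(1, 4), Pow(Mul(Add(-19, 0), Rational(-1, 19)), -1)) = Mul(Rational(1, 4), Pow(Mul(-19, Rational(-1, 19)), -1)) = Mul(Rational(1, 4), Pow(1, -1)) = Mul(Rational(1, 4), 1) = Rational(1, 4) ≈ 0.25000)
Mul(Add(-635, -468), s) = Mul(Add(-635, -468), Rational(1, 4)) = Mul(-1103, Rational(1, 4)) = Rational(-1103, 4)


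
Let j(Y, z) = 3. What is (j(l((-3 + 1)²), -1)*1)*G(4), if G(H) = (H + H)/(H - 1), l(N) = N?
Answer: 8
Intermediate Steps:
G(H) = 2*H/(-1 + H) (G(H) = (2*H)/(-1 + H) = 2*H/(-1 + H))
(j(l((-3 + 1)²), -1)*1)*G(4) = (3*1)*(2*4/(-1 + 4)) = 3*(2*4/3) = 3*(2*4*(⅓)) = 3*(8/3) = 8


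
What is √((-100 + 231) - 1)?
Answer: √130 ≈ 11.402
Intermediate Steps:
√((-100 + 231) - 1) = √(131 - 1) = √130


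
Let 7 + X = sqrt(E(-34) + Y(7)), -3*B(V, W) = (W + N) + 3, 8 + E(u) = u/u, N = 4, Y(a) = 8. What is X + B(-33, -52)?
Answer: 9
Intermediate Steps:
E(u) = -7 (E(u) = -8 + u/u = -8 + 1 = -7)
B(V, W) = -7/3 - W/3 (B(V, W) = -((W + 4) + 3)/3 = -((4 + W) + 3)/3 = -(7 + W)/3 = -7/3 - W/3)
X = -6 (X = -7 + sqrt(-7 + 8) = -7 + sqrt(1) = -7 + 1 = -6)
X + B(-33, -52) = -6 + (-7/3 - 1/3*(-52)) = -6 + (-7/3 + 52/3) = -6 + 15 = 9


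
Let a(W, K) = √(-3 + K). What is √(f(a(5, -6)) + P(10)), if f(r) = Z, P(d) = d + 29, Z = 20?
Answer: √59 ≈ 7.6811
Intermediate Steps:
P(d) = 29 + d
f(r) = 20
√(f(a(5, -6)) + P(10)) = √(20 + (29 + 10)) = √(20 + 39) = √59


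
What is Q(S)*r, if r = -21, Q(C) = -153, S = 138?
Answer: 3213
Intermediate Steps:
Q(S)*r = -153*(-21) = 3213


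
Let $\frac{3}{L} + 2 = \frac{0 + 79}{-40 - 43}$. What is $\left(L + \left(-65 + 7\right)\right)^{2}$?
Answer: $\frac{209062681}{60025} \approx 3482.9$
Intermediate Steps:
$L = - \frac{249}{245}$ ($L = \frac{3}{-2 + \frac{0 + 79}{-40 - 43}} = \frac{3}{-2 + \frac{79}{-83}} = \frac{3}{-2 + 79 \left(- \frac{1}{83}\right)} = \frac{3}{-2 - \frac{79}{83}} = \frac{3}{- \frac{245}{83}} = 3 \left(- \frac{83}{245}\right) = - \frac{249}{245} \approx -1.0163$)
$\left(L + \left(-65 + 7\right)\right)^{2} = \left(- \frac{249}{245} + \left(-65 + 7\right)\right)^{2} = \left(- \frac{249}{245} - 58\right)^{2} = \left(- \frac{14459}{245}\right)^{2} = \frac{209062681}{60025}$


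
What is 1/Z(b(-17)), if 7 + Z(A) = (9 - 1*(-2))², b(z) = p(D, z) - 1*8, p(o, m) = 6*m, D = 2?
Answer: 1/114 ≈ 0.0087719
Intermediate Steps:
b(z) = -8 + 6*z (b(z) = 6*z - 1*8 = 6*z - 8 = -8 + 6*z)
Z(A) = 114 (Z(A) = -7 + (9 - 1*(-2))² = -7 + (9 + 2)² = -7 + 11² = -7 + 121 = 114)
1/Z(b(-17)) = 1/114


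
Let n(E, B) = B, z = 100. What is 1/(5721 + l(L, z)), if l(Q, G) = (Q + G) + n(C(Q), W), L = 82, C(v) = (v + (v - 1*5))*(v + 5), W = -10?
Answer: 1/5893 ≈ 0.00016969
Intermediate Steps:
C(v) = (-5 + 2*v)*(5 + v) (C(v) = (v + (v - 5))*(5 + v) = (v + (-5 + v))*(5 + v) = (-5 + 2*v)*(5 + v))
l(Q, G) = -10 + G + Q (l(Q, G) = (Q + G) - 10 = (G + Q) - 10 = -10 + G + Q)
1/(5721 + l(L, z)) = 1/(5721 + (-10 + 100 + 82)) = 1/(5721 + 172) = 1/5893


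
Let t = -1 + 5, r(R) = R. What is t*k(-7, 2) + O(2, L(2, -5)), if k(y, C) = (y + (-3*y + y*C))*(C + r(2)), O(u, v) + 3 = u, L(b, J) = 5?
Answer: -1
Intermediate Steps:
O(u, v) = -3 + u
k(y, C) = (2 + C)*(-2*y + C*y) (k(y, C) = (y + (-3*y + y*C))*(C + 2) = (y + (-3*y + C*y))*(2 + C) = (-2*y + C*y)*(2 + C) = (2 + C)*(-2*y + C*y))
t = 4
t*k(-7, 2) + O(2, L(2, -5)) = 4*(-7*(-4 + 2**2)) + (-3 + 2) = 4*(-7*(-4 + 4)) - 1 = 4*(-7*0) - 1 = 4*0 - 1 = 0 - 1 = -1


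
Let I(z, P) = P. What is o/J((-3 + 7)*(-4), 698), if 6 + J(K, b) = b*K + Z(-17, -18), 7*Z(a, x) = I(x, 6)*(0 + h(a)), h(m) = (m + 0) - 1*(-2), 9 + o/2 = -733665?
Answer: 2567859/19577 ≈ 131.17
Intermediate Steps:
o = -1467348 (o = -18 + 2*(-733665) = -18 - 1467330 = -1467348)
h(m) = 2 + m (h(m) = m + 2 = 2 + m)
Z(a, x) = 12/7 + 6*a/7 (Z(a, x) = (6*(0 + (2 + a)))/7 = (6*(2 + a))/7 = (12 + 6*a)/7 = 12/7 + 6*a/7)
J(K, b) = -132/7 + K*b (J(K, b) = -6 + (b*K + (12/7 + (6/7)*(-17))) = -6 + (K*b + (12/7 - 102/7)) = -6 + (K*b - 90/7) = -6 + (-90/7 + K*b) = -132/7 + K*b)
o/J((-3 + 7)*(-4), 698) = -1467348/(-132/7 + ((-3 + 7)*(-4))*698) = -1467348/(-132/7 + (4*(-4))*698) = -1467348/(-132/7 - 16*698) = -1467348/(-132/7 - 11168) = -1467348/(-78308/7) = -1467348*(-7/78308) = 2567859/19577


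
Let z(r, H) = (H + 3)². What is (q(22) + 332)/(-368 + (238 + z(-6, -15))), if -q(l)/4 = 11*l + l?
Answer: -362/7 ≈ -51.714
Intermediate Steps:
q(l) = -48*l (q(l) = -4*(11*l + l) = -48*l)
z(r, H) = (3 + H)²
(q(22) + 332)/(-368 + (238 + z(-6, -15))) = (-48*22 + 332)/(-368 + (238 + (3 - 15)²)) = (-1056 + 332)/(-368 + (238 + (-12)²)) = -724/(-368 + (238 + 144)) = -724/(-368 + 382) = -724/14 = -724*1/14 = -362/7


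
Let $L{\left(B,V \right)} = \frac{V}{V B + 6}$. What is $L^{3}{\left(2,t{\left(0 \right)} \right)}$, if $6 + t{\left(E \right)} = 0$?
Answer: $1$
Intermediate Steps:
$t{\left(E \right)} = -6$ ($t{\left(E \right)} = -6 + 0 = -6$)
$L{\left(B,V \right)} = \frac{V}{6 + B V}$ ($L{\left(B,V \right)} = \frac{V}{B V + 6} = \frac{V}{6 + B V}$)
$L^{3}{\left(2,t{\left(0 \right)} \right)} = \left(- \frac{6}{6 + 2 \left(-6\right)}\right)^{3} = \left(- \frac{6}{6 - 12}\right)^{3} = \left(- \frac{6}{-6}\right)^{3} = \left(\left(-6\right) \left(- \frac{1}{6}\right)\right)^{3} = 1^{3} = 1$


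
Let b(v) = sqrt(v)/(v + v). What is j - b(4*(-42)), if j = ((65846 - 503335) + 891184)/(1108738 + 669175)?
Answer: 453695/1777913 + I*sqrt(42)/168 ≈ 0.25518 + 0.038576*I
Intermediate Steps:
j = 453695/1777913 (j = (-437489 + 891184)/1777913 = 453695*(1/1777913) = 453695/1777913 ≈ 0.25518)
b(v) = 1/(2*sqrt(v)) (b(v) = sqrt(v)/((2*v)) = (1/(2*v))*sqrt(v) = 1/(2*sqrt(v)))
j - b(4*(-42)) = 453695/1777913 - 1/(2*sqrt(4*(-42))) = 453695/1777913 - 1/(2*sqrt(-168)) = 453695/1777913 - (-I*sqrt(42)/84)/2 = 453695/1777913 - (-1)*I*sqrt(42)/168 = 453695/1777913 + I*sqrt(42)/168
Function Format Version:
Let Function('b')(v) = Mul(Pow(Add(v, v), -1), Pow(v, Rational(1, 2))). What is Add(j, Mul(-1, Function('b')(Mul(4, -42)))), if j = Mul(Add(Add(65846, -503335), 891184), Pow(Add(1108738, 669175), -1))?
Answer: Add(Rational(453695, 1777913), Mul(Rational(1, 168), I, Pow(42, Rational(1, 2)))) ≈ Add(0.25518, Mul(0.038576, I))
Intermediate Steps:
j = Rational(453695, 1777913) (j = Mul(Add(-437489, 891184), Pow(1777913, -1)) = Mul(453695, Rational(1, 1777913)) = Rational(453695, 1777913) ≈ 0.25518)
Function('b')(v) = Mul(Rational(1, 2), Pow(v, Rational(-1, 2))) (Function('b')(v) = Mul(Pow(Mul(2, v), -1), Pow(v, Rational(1, 2))) = Mul(Mul(Rational(1, 2), Pow(v, -1)), Pow(v, Rational(1, 2))) = Mul(Rational(1, 2), Pow(v, Rational(-1, 2))))
Add(j, Mul(-1, Function('b')(Mul(4, -42)))) = Add(Rational(453695, 1777913), Mul(-1, Mul(Rational(1, 2), Pow(Mul(4, -42), Rational(-1, 2))))) = Add(Rational(453695, 1777913), Mul(-1, Mul(Rational(1, 2), Pow(-168, Rational(-1, 2))))) = Add(Rational(453695, 1777913), Mul(-1, Mul(Rational(1, 2), Mul(Rational(-1, 84), I, Pow(42, Rational(1, 2)))))) = Add(Rational(453695, 1777913), Mul(-1, Mul(Rational(-1, 168), I, Pow(42, Rational(1, 2))))) = Add(Rational(453695, 1777913), Mul(Rational(1, 168), I, Pow(42, Rational(1, 2))))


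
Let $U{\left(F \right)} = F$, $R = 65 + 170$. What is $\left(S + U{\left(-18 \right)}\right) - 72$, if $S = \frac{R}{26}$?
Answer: $- \frac{2105}{26} \approx -80.962$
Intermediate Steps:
$R = 235$
$S = \frac{235}{26} \approx 9.0385$
$\left(S + U{\left(-18 \right)}\right) - 72 = \left(\frac{235}{26} - 18\right) - 72 = - \frac{233}{26} - 72 = - \frac{2105}{26}$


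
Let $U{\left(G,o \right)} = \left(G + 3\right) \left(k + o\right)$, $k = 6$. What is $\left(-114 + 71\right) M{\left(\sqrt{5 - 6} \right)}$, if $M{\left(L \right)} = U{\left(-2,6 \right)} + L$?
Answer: $-516 - 43 i \approx -516.0 - 43.0 i$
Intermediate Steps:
$U{\left(G,o \right)} = \left(3 + G\right) \left(6 + o\right)$ ($U{\left(G,o \right)} = \left(G + 3\right) \left(6 + o\right) = \left(3 + G\right) \left(6 + o\right)$)
$M{\left(L \right)} = 12 + L$ ($M{\left(L \right)} = \left(18 + 3 \cdot 6 + 6 \left(-2\right) - 12\right) + L = \left(18 + 18 - 12 - 12\right) + L = 12 + L$)
$\left(-114 + 71\right) M{\left(\sqrt{5 - 6} \right)} = \left(-114 + 71\right) \left(12 + \sqrt{5 - 6}\right) = - 43 \left(12 + \sqrt{-1}\right) = - 43 \left(12 + i\right) = -516 - 43 i$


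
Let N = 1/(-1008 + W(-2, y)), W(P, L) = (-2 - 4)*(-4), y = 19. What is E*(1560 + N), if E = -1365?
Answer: -698442745/328 ≈ -2.1294e+6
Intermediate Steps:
W(P, L) = 24 (W(P, L) = -6*(-4) = 24)
N = -1/984 (N = 1/(-1008 + 24) = 1/(-984) = -1/984 ≈ -0.0010163)
E*(1560 + N) = -1365*(1560 - 1/984) = -1365*1535039/984 = -698442745/328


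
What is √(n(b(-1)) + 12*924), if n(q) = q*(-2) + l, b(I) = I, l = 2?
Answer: 2*√2773 ≈ 105.32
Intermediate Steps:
n(q) = 2 - 2*q (n(q) = q*(-2) + 2 = -2*q + 2 = 2 - 2*q)
√(n(b(-1)) + 12*924) = √((2 - 2*(-1)) + 12*924) = √((2 + 2) + 11088) = √(4 + 11088) = √11092 = 2*√2773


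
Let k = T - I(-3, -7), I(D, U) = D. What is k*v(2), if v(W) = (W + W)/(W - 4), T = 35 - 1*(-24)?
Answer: -124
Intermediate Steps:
T = 59 (T = 35 + 24 = 59)
v(W) = 2*W/(-4 + W) (v(W) = (2*W)/(-4 + W) = 2*W/(-4 + W))
k = 62 (k = 59 - 1*(-3) = 59 + 3 = 62)
k*v(2) = 62*(2*2/(-4 + 2)) = 62*(2*2/(-2)) = 62*(2*2*(-1/2)) = 62*(-2) = -124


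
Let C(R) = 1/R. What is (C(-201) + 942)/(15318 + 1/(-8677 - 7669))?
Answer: 3094967986/50327993427 ≈ 0.061496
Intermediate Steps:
(C(-201) + 942)/(15318 + 1/(-8677 - 7669)) = (1/(-201) + 942)/(15318 + 1/(-8677 - 7669)) = (-1/201 + 942)/(15318 + 1/(-16346)) = 189341/(201*(15318 - 1/16346)) = 189341/(201*(250388027/16346)) = (189341/201)*(16346/250388027) = 3094967986/50327993427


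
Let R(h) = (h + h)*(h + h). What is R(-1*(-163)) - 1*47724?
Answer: 58552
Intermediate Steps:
R(h) = 4*h**2 (R(h) = (2*h)*(2*h) = 4*h**2)
R(-1*(-163)) - 1*47724 = 4*(-1*(-163))**2 - 1*47724 = 4*163**2 - 47724 = 4*26569 - 47724 = 106276 - 47724 = 58552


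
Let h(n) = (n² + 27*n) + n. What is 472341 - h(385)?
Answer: 313336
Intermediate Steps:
h(n) = n² + 28*n
472341 - h(385) = 472341 - 385*(28 + 385) = 472341 - 385*413 = 472341 - 1*159005 = 472341 - 159005 = 313336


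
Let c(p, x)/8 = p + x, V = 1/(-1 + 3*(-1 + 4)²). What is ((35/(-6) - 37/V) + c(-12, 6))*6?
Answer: -6095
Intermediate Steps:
V = 1/26 (V = 1/(-1 + 3*3²) = 1/(-1 + 3*9) = 1/(-1 + 27) = 1/26 ≈ 0.038462)
c(p, x) = 8*p + 8*x (c(p, x) = 8*(p + x) = 8*p + 8*x)
((35/(-6) - 37/V) + c(-12, 6))*6 = ((35/(-6) - 37/1/26) + (8*(-12) + 8*6))*6 = ((35*(-⅙) - 37*26) + (-96 + 48))*6 = ((-35/6 - 962) - 48)*6 = (-5807/6 - 48)*6 = -6095/6*6 = -6095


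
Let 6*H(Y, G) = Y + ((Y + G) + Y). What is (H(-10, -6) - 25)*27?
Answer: -837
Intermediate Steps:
H(Y, G) = Y/2 + G/6 (H(Y, G) = (Y + ((Y + G) + Y))/6 = (Y + ((G + Y) + Y))/6 = (Y + (G + 2*Y))/6 = (G + 3*Y)/6 = Y/2 + G/6)
(H(-10, -6) - 25)*27 = (((1/2)*(-10) + (1/6)*(-6)) - 25)*27 = ((-5 - 1) - 25)*27 = (-6 - 25)*27 = -31*27 = -837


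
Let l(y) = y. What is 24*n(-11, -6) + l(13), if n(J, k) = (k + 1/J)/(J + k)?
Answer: 4039/187 ≈ 21.599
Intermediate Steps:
n(J, k) = (k + 1/J)/(J + k)
24*n(-11, -6) + l(13) = 24*((1 - 11*(-6))/((-11)*(-11 - 6))) + 13 = 24*(-1/11*(1 + 66)/(-17)) + 13 = 24*(-1/11*(-1/17)*67) + 13 = 24*(67/187) + 13 = 1608/187 + 13 = 4039/187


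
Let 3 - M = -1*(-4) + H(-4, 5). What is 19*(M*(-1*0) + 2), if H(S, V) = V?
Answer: 38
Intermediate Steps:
M = -6 (M = 3 - (-1*(-4) + 5) = 3 - (4 + 5) = 3 - 1*9 = 3 - 9 = -6)
19*(M*(-1*0) + 2) = 19*(-(-6)*0 + 2) = 19*(-6*0 + 2) = 19*(0 + 2) = 19*2 = 38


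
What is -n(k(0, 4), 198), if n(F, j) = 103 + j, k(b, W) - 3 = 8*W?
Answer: -301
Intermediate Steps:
k(b, W) = 3 + 8*W
-n(k(0, 4), 198) = -(103 + 198) = -1*301 = -301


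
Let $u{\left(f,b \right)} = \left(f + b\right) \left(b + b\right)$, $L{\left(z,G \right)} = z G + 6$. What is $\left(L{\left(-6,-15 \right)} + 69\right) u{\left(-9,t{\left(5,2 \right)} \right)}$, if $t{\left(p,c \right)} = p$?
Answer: $-6600$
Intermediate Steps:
$L{\left(z,G \right)} = 6 + G z$ ($L{\left(z,G \right)} = G z + 6 = 6 + G z$)
$u{\left(f,b \right)} = 2 b \left(b + f\right)$ ($u{\left(f,b \right)} = \left(b + f\right) 2 b = 2 b \left(b + f\right)$)
$\left(L{\left(-6,-15 \right)} + 69\right) u{\left(-9,t{\left(5,2 \right)} \right)} = \left(\left(6 - -90\right) + 69\right) 2 \cdot 5 \left(5 - 9\right) = \left(\left(6 + 90\right) + 69\right) 2 \cdot 5 \left(-4\right) = \left(96 + 69\right) \left(-40\right) = 165 \left(-40\right) = -6600$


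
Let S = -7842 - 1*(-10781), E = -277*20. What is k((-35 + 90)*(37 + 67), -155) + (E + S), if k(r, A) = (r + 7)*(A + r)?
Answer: 31868154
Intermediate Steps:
E = -5540
k(r, A) = (7 + r)*(A + r)
S = 2939 (S = -7842 + 10781 = 2939)
k((-35 + 90)*(37 + 67), -155) + (E + S) = (((-35 + 90)*(37 + 67))² + 7*(-155) + 7*((-35 + 90)*(37 + 67)) - 155*(-35 + 90)*(37 + 67)) + (-5540 + 2939) = ((55*104)² - 1085 + 7*(55*104) - 8525*104) - 2601 = (5720² - 1085 + 7*5720 - 155*5720) - 2601 = (32718400 - 1085 + 40040 - 886600) - 2601 = 31870755 - 2601 = 31868154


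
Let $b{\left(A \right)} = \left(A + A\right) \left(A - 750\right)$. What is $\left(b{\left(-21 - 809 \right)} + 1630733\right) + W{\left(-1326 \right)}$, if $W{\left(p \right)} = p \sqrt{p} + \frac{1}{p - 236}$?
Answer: $\frac{6644018545}{1562} - 1326 i \sqrt{1326} \approx 4.2535 \cdot 10^{6} - 48285.0 i$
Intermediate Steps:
$W{\left(p \right)} = p^{\frac{3}{2}} + \frac{1}{-236 + p}$
$b{\left(A \right)} = 2 A \left(-750 + A\right)$
$\left(b{\left(-21 - 809 \right)} + 1630733\right) + W{\left(-1326 \right)} = \left(2 \left(-21 - 809\right) \left(-750 - 830\right) + 1630733\right) + \frac{1 + \left(-1326\right)^{\frac{5}{2}} - 236 \left(-1326\right)^{\frac{3}{2}}}{-236 - 1326} = \left(2 \left(-830\right) \left(-750 - 830\right) + 1630733\right) + \frac{1 + 1758276 i \sqrt{1326} - 236 \left(- 1326 i \sqrt{1326}\right)}{-1562} = \left(2 \left(-830\right) \left(-1580\right) + 1630733\right) - \frac{1 + 1758276 i \sqrt{1326} + 312936 i \sqrt{1326}}{1562} = \left(2622800 + 1630733\right) - \frac{1 + 2071212 i \sqrt{1326}}{1562} = 4253533 - \left(\frac{1}{1562} + 1326 i \sqrt{1326}\right) = \frac{6644018545}{1562} - 1326 i \sqrt{1326}$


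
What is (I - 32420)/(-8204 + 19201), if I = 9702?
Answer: -22718/10997 ≈ -2.0658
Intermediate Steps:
(I - 32420)/(-8204 + 19201) = (9702 - 32420)/(-8204 + 19201) = -22718/10997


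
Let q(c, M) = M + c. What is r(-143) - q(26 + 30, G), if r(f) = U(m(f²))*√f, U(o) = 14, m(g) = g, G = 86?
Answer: -142 + 14*I*√143 ≈ -142.0 + 167.42*I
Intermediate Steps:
r(f) = 14*√f
r(-143) - q(26 + 30, G) = 14*√(-143) - (86 + (26 + 30)) = 14*(I*√143) - (86 + 56) = 14*I*√143 - 1*142 = 14*I*√143 - 142 = -142 + 14*I*√143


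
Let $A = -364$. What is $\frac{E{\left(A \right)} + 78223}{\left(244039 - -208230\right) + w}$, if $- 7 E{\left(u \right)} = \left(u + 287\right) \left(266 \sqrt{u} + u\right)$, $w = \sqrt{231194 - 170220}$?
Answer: $\frac{74219 + 5852 i \sqrt{91}}{452269 + \sqrt{60974}} \approx 0.16401 + 0.12336 i$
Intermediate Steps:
$w = \sqrt{60974} \approx 246.93$
$E{\left(u \right)} = - \frac{\left(287 + u\right) \left(u + 266 \sqrt{u}\right)}{7}$ ($E{\left(u \right)} = - \frac{\left(u + 287\right) \left(266 \sqrt{u} + u\right)}{7} = - \frac{\left(287 + u\right) \left(u + 266 \sqrt{u}\right)}{7}$)
$\frac{E{\left(A \right)} + 78223}{\left(244039 - -208230\right) + w} = \frac{\left(- 10906 \sqrt{-364} - -14924 - 38 \left(-364\right)^{\frac{3}{2}} - \frac{\left(-364\right)^{2}}{7}\right) + 78223}{\left(244039 - -208230\right) + \sqrt{60974}} = \frac{\left(- 10906 \cdot 2 i \sqrt{91} + 14924 - 38 \left(- 728 i \sqrt{91}\right) - 18928\right) + 78223}{\left(244039 + 208230\right) + \sqrt{60974}} = \frac{\left(- 21812 i \sqrt{91} + 14924 + 27664 i \sqrt{91} - 18928\right) + 78223}{452269 + \sqrt{60974}} = \frac{\left(-4004 + 5852 i \sqrt{91}\right) + 78223}{452269 + \sqrt{60974}} = \frac{74219 + 5852 i \sqrt{91}}{452269 + \sqrt{60974}}$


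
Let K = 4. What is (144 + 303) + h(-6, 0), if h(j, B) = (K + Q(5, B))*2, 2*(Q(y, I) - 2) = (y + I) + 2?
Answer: 466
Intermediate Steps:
Q(y, I) = 3 + I/2 + y/2 (Q(y, I) = 2 + ((y + I) + 2)/2 = 2 + ((I + y) + 2)/2 = 2 + (2 + I + y)/2 = 2 + (1 + I/2 + y/2) = 3 + I/2 + y/2)
h(j, B) = 19 + B (h(j, B) = (4 + (3 + B/2 + (½)*5))*2 = (4 + (3 + B/2 + 5/2))*2 = (4 + (11/2 + B/2))*2 = (19/2 + B/2)*2 = 19 + B)
(144 + 303) + h(-6, 0) = (144 + 303) + (19 + 0) = 447 + 19 = 466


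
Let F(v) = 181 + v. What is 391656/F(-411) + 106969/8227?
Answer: -1598775521/946105 ≈ -1689.8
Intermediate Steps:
391656/F(-411) + 106969/8227 = 391656/(181 - 411) + 106969/8227 = 391656/(-230) + 106969*(1/8227) = 391656*(-1/230) + 106969/8227 = -195828/115 + 106969/8227 = -1598775521/946105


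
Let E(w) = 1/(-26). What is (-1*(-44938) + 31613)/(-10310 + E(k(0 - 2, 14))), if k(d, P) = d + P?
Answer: -1990326/268061 ≈ -7.4249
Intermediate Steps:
k(d, P) = P + d
E(w) = -1/26
(-1*(-44938) + 31613)/(-10310 + E(k(0 - 2, 14))) = (-1*(-44938) + 31613)/(-10310 - 1/26) = (44938 + 31613)/(-268061/26) = 76551*(-26/268061) = -1990326/268061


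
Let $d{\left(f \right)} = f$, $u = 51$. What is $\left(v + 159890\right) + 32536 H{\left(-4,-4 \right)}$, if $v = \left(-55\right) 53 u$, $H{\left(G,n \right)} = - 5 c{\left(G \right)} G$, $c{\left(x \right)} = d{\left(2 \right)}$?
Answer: $1312665$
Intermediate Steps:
$c{\left(x \right)} = 2$
$H{\left(G,n \right)} = - 10 G$ ($H{\left(G,n \right)} = \left(-5\right) 2 G = - 10 G$)
$v = -148665$ ($v = \left(-55\right) 53 \cdot 51 = \left(-2915\right) 51 = -148665$)
$\left(v + 159890\right) + 32536 H{\left(-4,-4 \right)} = \left(-148665 + 159890\right) + 32536 \left(\left(-10\right) \left(-4\right)\right) = 11225 + 32536 \cdot 40 = 11225 + 1301440 = 1312665$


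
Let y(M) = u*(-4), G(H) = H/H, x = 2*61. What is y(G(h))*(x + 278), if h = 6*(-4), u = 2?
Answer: -3200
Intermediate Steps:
x = 122
h = -24
G(H) = 1
y(M) = -8 (y(M) = 2*(-4) = -8)
y(G(h))*(x + 278) = -8*(122 + 278) = -8*400 = -3200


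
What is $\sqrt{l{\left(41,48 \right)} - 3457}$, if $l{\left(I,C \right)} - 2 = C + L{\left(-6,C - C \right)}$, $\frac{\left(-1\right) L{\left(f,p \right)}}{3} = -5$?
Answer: $8 i \sqrt{53} \approx 58.241 i$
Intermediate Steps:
$L{\left(f,p \right)} = 15$ ($L{\left(f,p \right)} = \left(-3\right) \left(-5\right) = 15$)
$l{\left(I,C \right)} = 17 + C$ ($l{\left(I,C \right)} = 2 + \left(C + 15\right) = 2 + \left(15 + C\right) = 17 + C$)
$\sqrt{l{\left(41,48 \right)} - 3457} = \sqrt{\left(17 + 48\right) - 3457} = \sqrt{65 - 3457} = \sqrt{-3392} = 8 i \sqrt{53}$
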